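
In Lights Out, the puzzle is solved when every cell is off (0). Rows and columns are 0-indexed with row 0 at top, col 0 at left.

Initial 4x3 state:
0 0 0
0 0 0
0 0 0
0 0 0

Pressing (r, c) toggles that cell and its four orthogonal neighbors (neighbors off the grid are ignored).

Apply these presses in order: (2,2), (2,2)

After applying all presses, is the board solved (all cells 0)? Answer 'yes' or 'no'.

After press 1 at (2,2):
0 0 0
0 0 1
0 1 1
0 0 1

After press 2 at (2,2):
0 0 0
0 0 0
0 0 0
0 0 0

Lights still on: 0

Answer: yes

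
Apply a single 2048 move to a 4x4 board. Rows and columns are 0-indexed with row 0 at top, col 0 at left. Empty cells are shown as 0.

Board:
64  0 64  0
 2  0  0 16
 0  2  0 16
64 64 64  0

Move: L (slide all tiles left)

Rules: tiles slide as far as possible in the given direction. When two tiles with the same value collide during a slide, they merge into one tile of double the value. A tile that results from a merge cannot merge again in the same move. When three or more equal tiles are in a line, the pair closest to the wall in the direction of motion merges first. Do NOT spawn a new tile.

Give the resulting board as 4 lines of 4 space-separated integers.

Slide left:
row 0: [64, 0, 64, 0] -> [128, 0, 0, 0]
row 1: [2, 0, 0, 16] -> [2, 16, 0, 0]
row 2: [0, 2, 0, 16] -> [2, 16, 0, 0]
row 3: [64, 64, 64, 0] -> [128, 64, 0, 0]

Answer: 128   0   0   0
  2  16   0   0
  2  16   0   0
128  64   0   0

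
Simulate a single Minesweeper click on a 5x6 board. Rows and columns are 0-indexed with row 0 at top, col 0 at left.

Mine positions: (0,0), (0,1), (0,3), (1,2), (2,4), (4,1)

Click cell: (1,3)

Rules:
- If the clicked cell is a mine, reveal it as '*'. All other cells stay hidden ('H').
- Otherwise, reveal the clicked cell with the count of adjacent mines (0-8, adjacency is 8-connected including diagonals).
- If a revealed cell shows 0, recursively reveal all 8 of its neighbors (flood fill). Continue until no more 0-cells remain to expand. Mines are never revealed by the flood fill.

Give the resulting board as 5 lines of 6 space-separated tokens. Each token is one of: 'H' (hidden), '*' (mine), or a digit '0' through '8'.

H H H H H H
H H H 3 H H
H H H H H H
H H H H H H
H H H H H H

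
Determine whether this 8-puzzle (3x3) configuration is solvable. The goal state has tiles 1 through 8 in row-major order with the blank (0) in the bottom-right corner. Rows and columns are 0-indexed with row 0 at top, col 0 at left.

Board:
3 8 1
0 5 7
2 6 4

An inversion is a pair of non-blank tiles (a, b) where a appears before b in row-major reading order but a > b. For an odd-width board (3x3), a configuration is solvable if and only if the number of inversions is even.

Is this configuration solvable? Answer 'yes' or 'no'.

Answer: yes

Derivation:
Inversions (pairs i<j in row-major order where tile[i] > tile[j] > 0): 14
14 is even, so the puzzle is solvable.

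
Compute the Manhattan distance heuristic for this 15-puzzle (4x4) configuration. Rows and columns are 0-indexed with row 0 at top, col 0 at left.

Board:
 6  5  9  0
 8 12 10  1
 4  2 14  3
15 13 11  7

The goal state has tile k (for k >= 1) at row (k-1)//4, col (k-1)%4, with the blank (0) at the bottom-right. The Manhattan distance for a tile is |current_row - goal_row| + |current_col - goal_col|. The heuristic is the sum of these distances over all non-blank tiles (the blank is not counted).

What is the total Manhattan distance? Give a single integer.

Tile 6: at (0,0), goal (1,1), distance |0-1|+|0-1| = 2
Tile 5: at (0,1), goal (1,0), distance |0-1|+|1-0| = 2
Tile 9: at (0,2), goal (2,0), distance |0-2|+|2-0| = 4
Tile 8: at (1,0), goal (1,3), distance |1-1|+|0-3| = 3
Tile 12: at (1,1), goal (2,3), distance |1-2|+|1-3| = 3
Tile 10: at (1,2), goal (2,1), distance |1-2|+|2-1| = 2
Tile 1: at (1,3), goal (0,0), distance |1-0|+|3-0| = 4
Tile 4: at (2,0), goal (0,3), distance |2-0|+|0-3| = 5
Tile 2: at (2,1), goal (0,1), distance |2-0|+|1-1| = 2
Tile 14: at (2,2), goal (3,1), distance |2-3|+|2-1| = 2
Tile 3: at (2,3), goal (0,2), distance |2-0|+|3-2| = 3
Tile 15: at (3,0), goal (3,2), distance |3-3|+|0-2| = 2
Tile 13: at (3,1), goal (3,0), distance |3-3|+|1-0| = 1
Tile 11: at (3,2), goal (2,2), distance |3-2|+|2-2| = 1
Tile 7: at (3,3), goal (1,2), distance |3-1|+|3-2| = 3
Sum: 2 + 2 + 4 + 3 + 3 + 2 + 4 + 5 + 2 + 2 + 3 + 2 + 1 + 1 + 3 = 39

Answer: 39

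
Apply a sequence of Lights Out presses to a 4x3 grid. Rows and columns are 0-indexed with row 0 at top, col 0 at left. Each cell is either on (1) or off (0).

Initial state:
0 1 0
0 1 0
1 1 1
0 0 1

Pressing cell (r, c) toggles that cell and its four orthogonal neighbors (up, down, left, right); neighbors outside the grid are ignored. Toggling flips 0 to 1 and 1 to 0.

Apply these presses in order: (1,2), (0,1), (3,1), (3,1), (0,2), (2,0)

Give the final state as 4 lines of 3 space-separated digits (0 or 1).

Answer: 1 1 1
1 1 0
0 0 0
1 0 1

Derivation:
After press 1 at (1,2):
0 1 1
0 0 1
1 1 0
0 0 1

After press 2 at (0,1):
1 0 0
0 1 1
1 1 0
0 0 1

After press 3 at (3,1):
1 0 0
0 1 1
1 0 0
1 1 0

After press 4 at (3,1):
1 0 0
0 1 1
1 1 0
0 0 1

After press 5 at (0,2):
1 1 1
0 1 0
1 1 0
0 0 1

After press 6 at (2,0):
1 1 1
1 1 0
0 0 0
1 0 1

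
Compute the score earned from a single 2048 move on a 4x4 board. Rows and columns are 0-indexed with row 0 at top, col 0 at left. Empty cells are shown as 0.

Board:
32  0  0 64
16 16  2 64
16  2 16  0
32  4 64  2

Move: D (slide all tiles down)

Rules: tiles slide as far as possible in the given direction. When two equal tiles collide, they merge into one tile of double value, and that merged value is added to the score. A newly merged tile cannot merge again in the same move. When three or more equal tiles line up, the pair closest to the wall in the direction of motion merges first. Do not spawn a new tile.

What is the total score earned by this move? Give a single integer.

Slide down:
col 0: [32, 16, 16, 32] -> [0, 32, 32, 32]  score +32 (running 32)
col 1: [0, 16, 2, 4] -> [0, 16, 2, 4]  score +0 (running 32)
col 2: [0, 2, 16, 64] -> [0, 2, 16, 64]  score +0 (running 32)
col 3: [64, 64, 0, 2] -> [0, 0, 128, 2]  score +128 (running 160)
Board after move:
  0   0   0   0
 32  16   2   0
 32   2  16 128
 32   4  64   2

Answer: 160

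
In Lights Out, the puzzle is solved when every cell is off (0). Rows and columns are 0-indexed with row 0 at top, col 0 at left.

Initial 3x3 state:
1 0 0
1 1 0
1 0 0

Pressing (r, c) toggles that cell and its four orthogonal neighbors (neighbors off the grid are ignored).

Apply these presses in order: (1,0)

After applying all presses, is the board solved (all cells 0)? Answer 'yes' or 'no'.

After press 1 at (1,0):
0 0 0
0 0 0
0 0 0

Lights still on: 0

Answer: yes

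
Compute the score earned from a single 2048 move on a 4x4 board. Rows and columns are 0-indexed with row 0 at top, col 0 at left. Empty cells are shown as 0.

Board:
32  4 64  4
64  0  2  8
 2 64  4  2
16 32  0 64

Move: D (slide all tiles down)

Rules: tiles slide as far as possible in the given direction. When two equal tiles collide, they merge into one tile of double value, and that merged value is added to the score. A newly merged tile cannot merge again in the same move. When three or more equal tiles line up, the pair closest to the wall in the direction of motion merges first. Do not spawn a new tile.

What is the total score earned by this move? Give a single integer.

Slide down:
col 0: [32, 64, 2, 16] -> [32, 64, 2, 16]  score +0 (running 0)
col 1: [4, 0, 64, 32] -> [0, 4, 64, 32]  score +0 (running 0)
col 2: [64, 2, 4, 0] -> [0, 64, 2, 4]  score +0 (running 0)
col 3: [4, 8, 2, 64] -> [4, 8, 2, 64]  score +0 (running 0)
Board after move:
32  0  0  4
64  4 64  8
 2 64  2  2
16 32  4 64

Answer: 0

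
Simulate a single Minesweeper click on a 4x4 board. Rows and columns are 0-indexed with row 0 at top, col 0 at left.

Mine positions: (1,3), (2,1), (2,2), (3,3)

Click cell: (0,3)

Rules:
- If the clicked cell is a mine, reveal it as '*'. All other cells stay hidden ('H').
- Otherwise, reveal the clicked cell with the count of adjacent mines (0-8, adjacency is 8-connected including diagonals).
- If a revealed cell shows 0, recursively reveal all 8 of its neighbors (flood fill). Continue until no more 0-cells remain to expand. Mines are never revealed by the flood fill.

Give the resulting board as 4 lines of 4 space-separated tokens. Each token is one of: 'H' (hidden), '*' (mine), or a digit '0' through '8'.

H H H 1
H H H H
H H H H
H H H H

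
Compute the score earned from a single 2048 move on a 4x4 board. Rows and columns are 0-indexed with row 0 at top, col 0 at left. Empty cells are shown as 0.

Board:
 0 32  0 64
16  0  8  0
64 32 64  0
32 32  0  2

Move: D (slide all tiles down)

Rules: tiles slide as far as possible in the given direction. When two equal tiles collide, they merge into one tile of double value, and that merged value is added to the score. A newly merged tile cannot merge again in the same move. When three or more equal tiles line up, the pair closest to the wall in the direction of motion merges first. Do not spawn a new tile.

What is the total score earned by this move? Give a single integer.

Answer: 64

Derivation:
Slide down:
col 0: [0, 16, 64, 32] -> [0, 16, 64, 32]  score +0 (running 0)
col 1: [32, 0, 32, 32] -> [0, 0, 32, 64]  score +64 (running 64)
col 2: [0, 8, 64, 0] -> [0, 0, 8, 64]  score +0 (running 64)
col 3: [64, 0, 0, 2] -> [0, 0, 64, 2]  score +0 (running 64)
Board after move:
 0  0  0  0
16  0  0  0
64 32  8 64
32 64 64  2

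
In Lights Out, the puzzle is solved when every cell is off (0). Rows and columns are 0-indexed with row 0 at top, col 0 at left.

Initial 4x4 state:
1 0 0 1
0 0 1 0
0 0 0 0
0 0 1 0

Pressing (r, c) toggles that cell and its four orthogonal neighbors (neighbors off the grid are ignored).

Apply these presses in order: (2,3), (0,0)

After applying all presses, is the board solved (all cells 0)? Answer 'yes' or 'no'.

Answer: no

Derivation:
After press 1 at (2,3):
1 0 0 1
0 0 1 1
0 0 1 1
0 0 1 1

After press 2 at (0,0):
0 1 0 1
1 0 1 1
0 0 1 1
0 0 1 1

Lights still on: 9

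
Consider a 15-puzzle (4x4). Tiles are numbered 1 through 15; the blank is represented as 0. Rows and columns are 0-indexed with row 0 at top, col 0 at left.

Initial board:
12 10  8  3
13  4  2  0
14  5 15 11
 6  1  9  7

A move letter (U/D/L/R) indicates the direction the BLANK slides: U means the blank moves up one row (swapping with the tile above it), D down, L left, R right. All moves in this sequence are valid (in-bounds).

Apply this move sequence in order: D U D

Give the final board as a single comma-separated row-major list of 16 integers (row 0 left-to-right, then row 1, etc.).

After move 1 (D):
12 10  8  3
13  4  2 11
14  5 15  0
 6  1  9  7

After move 2 (U):
12 10  8  3
13  4  2  0
14  5 15 11
 6  1  9  7

After move 3 (D):
12 10  8  3
13  4  2 11
14  5 15  0
 6  1  9  7

Answer: 12, 10, 8, 3, 13, 4, 2, 11, 14, 5, 15, 0, 6, 1, 9, 7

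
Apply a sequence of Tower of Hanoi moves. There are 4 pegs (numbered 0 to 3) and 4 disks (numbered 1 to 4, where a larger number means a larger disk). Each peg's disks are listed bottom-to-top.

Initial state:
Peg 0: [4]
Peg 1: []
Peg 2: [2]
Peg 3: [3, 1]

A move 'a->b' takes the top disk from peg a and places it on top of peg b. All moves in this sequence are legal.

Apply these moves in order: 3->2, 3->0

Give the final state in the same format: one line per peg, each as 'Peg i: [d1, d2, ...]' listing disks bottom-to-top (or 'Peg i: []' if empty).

After move 1 (3->2):
Peg 0: [4]
Peg 1: []
Peg 2: [2, 1]
Peg 3: [3]

After move 2 (3->0):
Peg 0: [4, 3]
Peg 1: []
Peg 2: [2, 1]
Peg 3: []

Answer: Peg 0: [4, 3]
Peg 1: []
Peg 2: [2, 1]
Peg 3: []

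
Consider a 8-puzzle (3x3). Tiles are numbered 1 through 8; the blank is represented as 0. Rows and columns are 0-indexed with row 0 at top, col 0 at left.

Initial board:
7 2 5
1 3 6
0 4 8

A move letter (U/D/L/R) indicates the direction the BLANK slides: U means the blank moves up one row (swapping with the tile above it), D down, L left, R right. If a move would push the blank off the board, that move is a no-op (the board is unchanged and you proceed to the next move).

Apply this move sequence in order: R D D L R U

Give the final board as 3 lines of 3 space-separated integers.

After move 1 (R):
7 2 5
1 3 6
4 0 8

After move 2 (D):
7 2 5
1 3 6
4 0 8

After move 3 (D):
7 2 5
1 3 6
4 0 8

After move 4 (L):
7 2 5
1 3 6
0 4 8

After move 5 (R):
7 2 5
1 3 6
4 0 8

After move 6 (U):
7 2 5
1 0 6
4 3 8

Answer: 7 2 5
1 0 6
4 3 8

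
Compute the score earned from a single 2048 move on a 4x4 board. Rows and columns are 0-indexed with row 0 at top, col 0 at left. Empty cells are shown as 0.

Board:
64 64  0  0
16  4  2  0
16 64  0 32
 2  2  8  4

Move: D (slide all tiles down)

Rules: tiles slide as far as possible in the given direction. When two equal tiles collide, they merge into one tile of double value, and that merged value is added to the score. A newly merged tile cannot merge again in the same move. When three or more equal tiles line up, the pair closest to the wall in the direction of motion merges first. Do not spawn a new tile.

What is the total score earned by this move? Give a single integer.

Answer: 32

Derivation:
Slide down:
col 0: [64, 16, 16, 2] -> [0, 64, 32, 2]  score +32 (running 32)
col 1: [64, 4, 64, 2] -> [64, 4, 64, 2]  score +0 (running 32)
col 2: [0, 2, 0, 8] -> [0, 0, 2, 8]  score +0 (running 32)
col 3: [0, 0, 32, 4] -> [0, 0, 32, 4]  score +0 (running 32)
Board after move:
 0 64  0  0
64  4  0  0
32 64  2 32
 2  2  8  4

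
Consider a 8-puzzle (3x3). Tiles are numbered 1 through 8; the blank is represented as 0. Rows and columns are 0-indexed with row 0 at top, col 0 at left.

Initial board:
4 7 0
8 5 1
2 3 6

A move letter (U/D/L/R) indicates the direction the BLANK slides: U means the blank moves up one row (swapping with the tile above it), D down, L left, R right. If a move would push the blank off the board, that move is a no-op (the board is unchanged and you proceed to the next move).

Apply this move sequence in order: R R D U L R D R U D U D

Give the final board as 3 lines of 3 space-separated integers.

Answer: 4 7 1
8 5 0
2 3 6

Derivation:
After move 1 (R):
4 7 0
8 5 1
2 3 6

After move 2 (R):
4 7 0
8 5 1
2 3 6

After move 3 (D):
4 7 1
8 5 0
2 3 6

After move 4 (U):
4 7 0
8 5 1
2 3 6

After move 5 (L):
4 0 7
8 5 1
2 3 6

After move 6 (R):
4 7 0
8 5 1
2 3 6

After move 7 (D):
4 7 1
8 5 0
2 3 6

After move 8 (R):
4 7 1
8 5 0
2 3 6

After move 9 (U):
4 7 0
8 5 1
2 3 6

After move 10 (D):
4 7 1
8 5 0
2 3 6

After move 11 (U):
4 7 0
8 5 1
2 3 6

After move 12 (D):
4 7 1
8 5 0
2 3 6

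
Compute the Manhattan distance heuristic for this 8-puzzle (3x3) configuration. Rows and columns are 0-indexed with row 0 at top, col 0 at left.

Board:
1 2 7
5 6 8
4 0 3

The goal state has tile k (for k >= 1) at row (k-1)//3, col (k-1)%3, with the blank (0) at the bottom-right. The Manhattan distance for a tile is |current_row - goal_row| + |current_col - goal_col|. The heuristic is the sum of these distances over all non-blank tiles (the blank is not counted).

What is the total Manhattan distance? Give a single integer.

Answer: 11

Derivation:
Tile 1: at (0,0), goal (0,0), distance |0-0|+|0-0| = 0
Tile 2: at (0,1), goal (0,1), distance |0-0|+|1-1| = 0
Tile 7: at (0,2), goal (2,0), distance |0-2|+|2-0| = 4
Tile 5: at (1,0), goal (1,1), distance |1-1|+|0-1| = 1
Tile 6: at (1,1), goal (1,2), distance |1-1|+|1-2| = 1
Tile 8: at (1,2), goal (2,1), distance |1-2|+|2-1| = 2
Tile 4: at (2,0), goal (1,0), distance |2-1|+|0-0| = 1
Tile 3: at (2,2), goal (0,2), distance |2-0|+|2-2| = 2
Sum: 0 + 0 + 4 + 1 + 1 + 2 + 1 + 2 = 11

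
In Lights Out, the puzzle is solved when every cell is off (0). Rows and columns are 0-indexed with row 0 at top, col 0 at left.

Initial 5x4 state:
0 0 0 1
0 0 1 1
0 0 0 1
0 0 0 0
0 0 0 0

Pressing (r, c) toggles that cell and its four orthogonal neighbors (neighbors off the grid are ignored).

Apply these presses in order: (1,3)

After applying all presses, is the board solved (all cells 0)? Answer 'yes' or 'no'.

Answer: yes

Derivation:
After press 1 at (1,3):
0 0 0 0
0 0 0 0
0 0 0 0
0 0 0 0
0 0 0 0

Lights still on: 0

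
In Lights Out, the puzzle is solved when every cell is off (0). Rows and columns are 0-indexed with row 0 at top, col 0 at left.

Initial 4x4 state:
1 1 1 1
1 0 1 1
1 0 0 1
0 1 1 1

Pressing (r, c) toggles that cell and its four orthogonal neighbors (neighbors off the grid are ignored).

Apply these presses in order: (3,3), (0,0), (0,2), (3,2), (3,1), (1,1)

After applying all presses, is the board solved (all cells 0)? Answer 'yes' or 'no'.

After press 1 at (3,3):
1 1 1 1
1 0 1 1
1 0 0 0
0 1 0 0

After press 2 at (0,0):
0 0 1 1
0 0 1 1
1 0 0 0
0 1 0 0

After press 3 at (0,2):
0 1 0 0
0 0 0 1
1 0 0 0
0 1 0 0

After press 4 at (3,2):
0 1 0 0
0 0 0 1
1 0 1 0
0 0 1 1

After press 5 at (3,1):
0 1 0 0
0 0 0 1
1 1 1 0
1 1 0 1

After press 6 at (1,1):
0 0 0 0
1 1 1 1
1 0 1 0
1 1 0 1

Lights still on: 9

Answer: no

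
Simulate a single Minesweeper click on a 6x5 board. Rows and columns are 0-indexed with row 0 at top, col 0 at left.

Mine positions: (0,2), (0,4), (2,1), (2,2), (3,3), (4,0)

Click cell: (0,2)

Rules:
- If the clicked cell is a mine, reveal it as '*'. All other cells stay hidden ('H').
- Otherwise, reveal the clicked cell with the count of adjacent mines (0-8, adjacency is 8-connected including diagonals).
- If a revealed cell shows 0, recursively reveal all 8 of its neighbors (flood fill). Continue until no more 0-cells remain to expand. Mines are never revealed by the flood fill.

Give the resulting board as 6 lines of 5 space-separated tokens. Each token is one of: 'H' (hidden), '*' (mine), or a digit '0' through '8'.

H H * H H
H H H H H
H H H H H
H H H H H
H H H H H
H H H H H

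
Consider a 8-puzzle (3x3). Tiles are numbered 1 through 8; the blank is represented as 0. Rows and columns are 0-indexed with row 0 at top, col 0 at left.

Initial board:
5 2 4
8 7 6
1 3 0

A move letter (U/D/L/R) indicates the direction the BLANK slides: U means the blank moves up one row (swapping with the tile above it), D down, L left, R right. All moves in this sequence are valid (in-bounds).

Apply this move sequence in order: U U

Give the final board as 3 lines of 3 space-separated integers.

After move 1 (U):
5 2 4
8 7 0
1 3 6

After move 2 (U):
5 2 0
8 7 4
1 3 6

Answer: 5 2 0
8 7 4
1 3 6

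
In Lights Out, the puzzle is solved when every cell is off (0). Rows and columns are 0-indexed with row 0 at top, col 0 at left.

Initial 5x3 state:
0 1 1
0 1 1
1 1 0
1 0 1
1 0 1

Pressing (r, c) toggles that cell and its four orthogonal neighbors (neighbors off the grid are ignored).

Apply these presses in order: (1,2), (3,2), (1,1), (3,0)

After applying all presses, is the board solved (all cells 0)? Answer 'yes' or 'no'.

Answer: no

Derivation:
After press 1 at (1,2):
0 1 0
0 0 0
1 1 1
1 0 1
1 0 1

After press 2 at (3,2):
0 1 0
0 0 0
1 1 0
1 1 0
1 0 0

After press 3 at (1,1):
0 0 0
1 1 1
1 0 0
1 1 0
1 0 0

After press 4 at (3,0):
0 0 0
1 1 1
0 0 0
0 0 0
0 0 0

Lights still on: 3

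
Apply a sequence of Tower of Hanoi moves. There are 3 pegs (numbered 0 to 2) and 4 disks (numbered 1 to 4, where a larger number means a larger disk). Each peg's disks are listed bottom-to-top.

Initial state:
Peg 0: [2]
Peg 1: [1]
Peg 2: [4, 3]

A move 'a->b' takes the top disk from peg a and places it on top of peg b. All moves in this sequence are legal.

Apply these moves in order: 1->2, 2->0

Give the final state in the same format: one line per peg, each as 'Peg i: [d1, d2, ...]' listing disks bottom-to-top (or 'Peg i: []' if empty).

Answer: Peg 0: [2, 1]
Peg 1: []
Peg 2: [4, 3]

Derivation:
After move 1 (1->2):
Peg 0: [2]
Peg 1: []
Peg 2: [4, 3, 1]

After move 2 (2->0):
Peg 0: [2, 1]
Peg 1: []
Peg 2: [4, 3]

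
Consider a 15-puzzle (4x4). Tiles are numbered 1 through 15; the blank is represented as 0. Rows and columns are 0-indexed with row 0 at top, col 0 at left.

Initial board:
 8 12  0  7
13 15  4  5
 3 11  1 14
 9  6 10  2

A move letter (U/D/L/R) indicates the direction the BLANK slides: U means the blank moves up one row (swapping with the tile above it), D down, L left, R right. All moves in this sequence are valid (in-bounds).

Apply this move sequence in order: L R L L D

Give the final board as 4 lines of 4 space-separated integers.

After move 1 (L):
 8  0 12  7
13 15  4  5
 3 11  1 14
 9  6 10  2

After move 2 (R):
 8 12  0  7
13 15  4  5
 3 11  1 14
 9  6 10  2

After move 3 (L):
 8  0 12  7
13 15  4  5
 3 11  1 14
 9  6 10  2

After move 4 (L):
 0  8 12  7
13 15  4  5
 3 11  1 14
 9  6 10  2

After move 5 (D):
13  8 12  7
 0 15  4  5
 3 11  1 14
 9  6 10  2

Answer: 13  8 12  7
 0 15  4  5
 3 11  1 14
 9  6 10  2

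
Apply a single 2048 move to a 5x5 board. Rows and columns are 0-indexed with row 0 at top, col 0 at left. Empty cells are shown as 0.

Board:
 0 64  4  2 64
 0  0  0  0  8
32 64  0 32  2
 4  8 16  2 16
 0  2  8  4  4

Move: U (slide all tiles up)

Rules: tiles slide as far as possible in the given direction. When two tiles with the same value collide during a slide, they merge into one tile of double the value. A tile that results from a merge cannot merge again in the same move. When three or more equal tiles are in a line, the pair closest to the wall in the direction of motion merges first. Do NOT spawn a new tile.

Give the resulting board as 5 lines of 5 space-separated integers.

Slide up:
col 0: [0, 0, 32, 4, 0] -> [32, 4, 0, 0, 0]
col 1: [64, 0, 64, 8, 2] -> [128, 8, 2, 0, 0]
col 2: [4, 0, 0, 16, 8] -> [4, 16, 8, 0, 0]
col 3: [2, 0, 32, 2, 4] -> [2, 32, 2, 4, 0]
col 4: [64, 8, 2, 16, 4] -> [64, 8, 2, 16, 4]

Answer:  32 128   4   2  64
  4   8  16  32   8
  0   2   8   2   2
  0   0   0   4  16
  0   0   0   0   4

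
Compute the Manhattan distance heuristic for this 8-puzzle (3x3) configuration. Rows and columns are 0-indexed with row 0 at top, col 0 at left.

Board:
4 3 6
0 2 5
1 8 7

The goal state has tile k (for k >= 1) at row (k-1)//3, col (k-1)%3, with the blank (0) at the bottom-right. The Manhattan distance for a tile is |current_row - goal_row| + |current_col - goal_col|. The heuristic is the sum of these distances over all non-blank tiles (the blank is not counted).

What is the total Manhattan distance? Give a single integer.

Tile 4: at (0,0), goal (1,0), distance |0-1|+|0-0| = 1
Tile 3: at (0,1), goal (0,2), distance |0-0|+|1-2| = 1
Tile 6: at (0,2), goal (1,2), distance |0-1|+|2-2| = 1
Tile 2: at (1,1), goal (0,1), distance |1-0|+|1-1| = 1
Tile 5: at (1,2), goal (1,1), distance |1-1|+|2-1| = 1
Tile 1: at (2,0), goal (0,0), distance |2-0|+|0-0| = 2
Tile 8: at (2,1), goal (2,1), distance |2-2|+|1-1| = 0
Tile 7: at (2,2), goal (2,0), distance |2-2|+|2-0| = 2
Sum: 1 + 1 + 1 + 1 + 1 + 2 + 0 + 2 = 9

Answer: 9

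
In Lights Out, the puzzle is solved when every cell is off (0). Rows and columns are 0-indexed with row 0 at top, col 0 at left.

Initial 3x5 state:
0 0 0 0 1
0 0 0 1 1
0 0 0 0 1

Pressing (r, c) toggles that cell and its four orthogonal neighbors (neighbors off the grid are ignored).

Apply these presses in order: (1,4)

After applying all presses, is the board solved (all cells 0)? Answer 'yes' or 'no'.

Answer: yes

Derivation:
After press 1 at (1,4):
0 0 0 0 0
0 0 0 0 0
0 0 0 0 0

Lights still on: 0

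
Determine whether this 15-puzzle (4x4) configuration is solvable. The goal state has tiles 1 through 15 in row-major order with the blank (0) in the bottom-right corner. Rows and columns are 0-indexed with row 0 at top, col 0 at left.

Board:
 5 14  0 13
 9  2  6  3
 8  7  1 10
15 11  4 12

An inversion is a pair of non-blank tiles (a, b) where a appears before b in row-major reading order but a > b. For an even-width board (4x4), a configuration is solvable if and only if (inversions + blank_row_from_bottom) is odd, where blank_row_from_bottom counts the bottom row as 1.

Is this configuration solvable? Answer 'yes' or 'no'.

Inversions: 49
Blank is in row 0 (0-indexed from top), which is row 4 counting from the bottom (bottom = 1).
49 + 4 = 53, which is odd, so the puzzle is solvable.

Answer: yes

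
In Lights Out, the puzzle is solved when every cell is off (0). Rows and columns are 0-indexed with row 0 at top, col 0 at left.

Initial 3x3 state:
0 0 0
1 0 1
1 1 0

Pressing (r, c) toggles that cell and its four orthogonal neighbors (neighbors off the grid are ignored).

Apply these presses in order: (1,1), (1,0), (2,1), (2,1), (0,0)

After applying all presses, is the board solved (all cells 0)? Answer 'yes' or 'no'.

Answer: yes

Derivation:
After press 1 at (1,1):
0 1 0
0 1 0
1 0 0

After press 2 at (1,0):
1 1 0
1 0 0
0 0 0

After press 3 at (2,1):
1 1 0
1 1 0
1 1 1

After press 4 at (2,1):
1 1 0
1 0 0
0 0 0

After press 5 at (0,0):
0 0 0
0 0 0
0 0 0

Lights still on: 0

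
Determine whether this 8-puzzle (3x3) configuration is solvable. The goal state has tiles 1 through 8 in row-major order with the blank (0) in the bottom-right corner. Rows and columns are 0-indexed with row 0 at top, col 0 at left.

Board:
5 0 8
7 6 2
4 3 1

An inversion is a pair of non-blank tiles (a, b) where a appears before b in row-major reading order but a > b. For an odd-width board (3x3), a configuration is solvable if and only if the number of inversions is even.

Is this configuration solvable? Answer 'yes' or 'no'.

Inversions (pairs i<j in row-major order where tile[i] > tile[j] > 0): 23
23 is odd, so the puzzle is not solvable.

Answer: no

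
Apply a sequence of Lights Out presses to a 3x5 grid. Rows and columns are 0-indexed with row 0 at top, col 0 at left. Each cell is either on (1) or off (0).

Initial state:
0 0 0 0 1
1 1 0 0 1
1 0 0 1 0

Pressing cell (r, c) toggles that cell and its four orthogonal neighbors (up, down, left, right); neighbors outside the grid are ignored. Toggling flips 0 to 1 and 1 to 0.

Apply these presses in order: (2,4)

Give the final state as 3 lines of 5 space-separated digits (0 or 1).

Answer: 0 0 0 0 1
1 1 0 0 0
1 0 0 0 1

Derivation:
After press 1 at (2,4):
0 0 0 0 1
1 1 0 0 0
1 0 0 0 1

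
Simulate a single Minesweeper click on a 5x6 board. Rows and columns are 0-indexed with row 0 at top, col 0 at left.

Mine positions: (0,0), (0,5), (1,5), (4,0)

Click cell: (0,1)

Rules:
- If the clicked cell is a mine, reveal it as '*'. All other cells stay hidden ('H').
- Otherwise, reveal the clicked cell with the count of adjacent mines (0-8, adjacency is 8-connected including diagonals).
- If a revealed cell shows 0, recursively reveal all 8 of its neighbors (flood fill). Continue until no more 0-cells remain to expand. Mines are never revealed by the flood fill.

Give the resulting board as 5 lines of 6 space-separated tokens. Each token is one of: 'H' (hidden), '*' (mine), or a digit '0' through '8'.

H 1 H H H H
H H H H H H
H H H H H H
H H H H H H
H H H H H H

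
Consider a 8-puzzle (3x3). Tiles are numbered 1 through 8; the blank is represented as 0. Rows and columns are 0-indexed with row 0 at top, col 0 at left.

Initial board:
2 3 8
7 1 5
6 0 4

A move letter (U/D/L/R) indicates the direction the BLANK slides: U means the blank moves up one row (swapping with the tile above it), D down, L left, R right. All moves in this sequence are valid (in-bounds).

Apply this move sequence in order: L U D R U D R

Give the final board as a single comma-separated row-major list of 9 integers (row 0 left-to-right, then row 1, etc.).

After move 1 (L):
2 3 8
7 1 5
0 6 4

After move 2 (U):
2 3 8
0 1 5
7 6 4

After move 3 (D):
2 3 8
7 1 5
0 6 4

After move 4 (R):
2 3 8
7 1 5
6 0 4

After move 5 (U):
2 3 8
7 0 5
6 1 4

After move 6 (D):
2 3 8
7 1 5
6 0 4

After move 7 (R):
2 3 8
7 1 5
6 4 0

Answer: 2, 3, 8, 7, 1, 5, 6, 4, 0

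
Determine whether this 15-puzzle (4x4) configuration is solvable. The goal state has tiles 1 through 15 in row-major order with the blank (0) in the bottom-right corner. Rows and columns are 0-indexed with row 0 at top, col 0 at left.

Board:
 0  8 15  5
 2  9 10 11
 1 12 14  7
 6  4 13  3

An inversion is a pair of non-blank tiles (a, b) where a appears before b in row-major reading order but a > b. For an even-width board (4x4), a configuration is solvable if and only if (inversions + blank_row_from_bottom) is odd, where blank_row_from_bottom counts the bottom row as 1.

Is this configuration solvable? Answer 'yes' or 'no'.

Inversions: 56
Blank is in row 0 (0-indexed from top), which is row 4 counting from the bottom (bottom = 1).
56 + 4 = 60, which is even, so the puzzle is not solvable.

Answer: no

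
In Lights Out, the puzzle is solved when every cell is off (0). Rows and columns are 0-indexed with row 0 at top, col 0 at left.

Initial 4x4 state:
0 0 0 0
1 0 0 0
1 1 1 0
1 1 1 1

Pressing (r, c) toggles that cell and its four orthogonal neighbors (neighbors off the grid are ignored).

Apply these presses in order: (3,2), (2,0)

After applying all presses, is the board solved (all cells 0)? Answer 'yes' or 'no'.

After press 1 at (3,2):
0 0 0 0
1 0 0 0
1 1 0 0
1 0 0 0

After press 2 at (2,0):
0 0 0 0
0 0 0 0
0 0 0 0
0 0 0 0

Lights still on: 0

Answer: yes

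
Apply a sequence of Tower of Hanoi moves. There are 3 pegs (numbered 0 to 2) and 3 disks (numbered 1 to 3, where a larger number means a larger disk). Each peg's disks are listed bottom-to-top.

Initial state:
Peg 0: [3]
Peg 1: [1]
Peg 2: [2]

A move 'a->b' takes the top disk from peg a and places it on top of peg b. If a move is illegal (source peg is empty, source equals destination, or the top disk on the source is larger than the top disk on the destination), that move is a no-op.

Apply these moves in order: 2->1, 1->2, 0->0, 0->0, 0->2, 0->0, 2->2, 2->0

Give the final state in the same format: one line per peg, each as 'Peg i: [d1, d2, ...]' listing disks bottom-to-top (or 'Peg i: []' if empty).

After move 1 (2->1):
Peg 0: [3]
Peg 1: [1]
Peg 2: [2]

After move 2 (1->2):
Peg 0: [3]
Peg 1: []
Peg 2: [2, 1]

After move 3 (0->0):
Peg 0: [3]
Peg 1: []
Peg 2: [2, 1]

After move 4 (0->0):
Peg 0: [3]
Peg 1: []
Peg 2: [2, 1]

After move 5 (0->2):
Peg 0: [3]
Peg 1: []
Peg 2: [2, 1]

After move 6 (0->0):
Peg 0: [3]
Peg 1: []
Peg 2: [2, 1]

After move 7 (2->2):
Peg 0: [3]
Peg 1: []
Peg 2: [2, 1]

After move 8 (2->0):
Peg 0: [3, 1]
Peg 1: []
Peg 2: [2]

Answer: Peg 0: [3, 1]
Peg 1: []
Peg 2: [2]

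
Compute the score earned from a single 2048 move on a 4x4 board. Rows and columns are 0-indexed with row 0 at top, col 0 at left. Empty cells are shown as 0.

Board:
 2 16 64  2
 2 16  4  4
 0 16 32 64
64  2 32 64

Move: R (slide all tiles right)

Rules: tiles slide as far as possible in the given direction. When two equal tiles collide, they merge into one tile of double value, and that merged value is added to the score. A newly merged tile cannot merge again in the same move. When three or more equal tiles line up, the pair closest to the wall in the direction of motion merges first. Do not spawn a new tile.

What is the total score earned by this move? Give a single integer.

Answer: 8

Derivation:
Slide right:
row 0: [2, 16, 64, 2] -> [2, 16, 64, 2]  score +0 (running 0)
row 1: [2, 16, 4, 4] -> [0, 2, 16, 8]  score +8 (running 8)
row 2: [0, 16, 32, 64] -> [0, 16, 32, 64]  score +0 (running 8)
row 3: [64, 2, 32, 64] -> [64, 2, 32, 64]  score +0 (running 8)
Board after move:
 2 16 64  2
 0  2 16  8
 0 16 32 64
64  2 32 64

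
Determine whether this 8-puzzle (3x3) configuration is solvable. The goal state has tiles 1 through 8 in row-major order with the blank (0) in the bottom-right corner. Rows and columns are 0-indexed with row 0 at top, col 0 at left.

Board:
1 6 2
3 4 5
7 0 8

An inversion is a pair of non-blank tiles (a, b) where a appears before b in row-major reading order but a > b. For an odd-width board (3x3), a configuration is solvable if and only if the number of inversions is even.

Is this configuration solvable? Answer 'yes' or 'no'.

Inversions (pairs i<j in row-major order where tile[i] > tile[j] > 0): 4
4 is even, so the puzzle is solvable.

Answer: yes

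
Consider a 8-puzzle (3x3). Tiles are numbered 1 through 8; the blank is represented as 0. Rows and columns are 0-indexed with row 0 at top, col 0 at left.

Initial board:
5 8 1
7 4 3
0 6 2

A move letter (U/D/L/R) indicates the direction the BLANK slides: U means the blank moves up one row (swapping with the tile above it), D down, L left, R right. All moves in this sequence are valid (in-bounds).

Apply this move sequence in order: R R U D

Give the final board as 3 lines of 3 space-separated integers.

After move 1 (R):
5 8 1
7 4 3
6 0 2

After move 2 (R):
5 8 1
7 4 3
6 2 0

After move 3 (U):
5 8 1
7 4 0
6 2 3

After move 4 (D):
5 8 1
7 4 3
6 2 0

Answer: 5 8 1
7 4 3
6 2 0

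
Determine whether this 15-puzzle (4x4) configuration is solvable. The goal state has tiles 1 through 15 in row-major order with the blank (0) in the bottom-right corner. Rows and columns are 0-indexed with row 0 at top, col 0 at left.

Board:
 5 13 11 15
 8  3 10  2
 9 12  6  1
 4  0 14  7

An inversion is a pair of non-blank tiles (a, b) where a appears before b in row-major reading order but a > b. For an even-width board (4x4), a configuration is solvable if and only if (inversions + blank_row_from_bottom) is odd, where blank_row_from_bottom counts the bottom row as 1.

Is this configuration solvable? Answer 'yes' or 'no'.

Answer: no

Derivation:
Inversions: 61
Blank is in row 3 (0-indexed from top), which is row 1 counting from the bottom (bottom = 1).
61 + 1 = 62, which is even, so the puzzle is not solvable.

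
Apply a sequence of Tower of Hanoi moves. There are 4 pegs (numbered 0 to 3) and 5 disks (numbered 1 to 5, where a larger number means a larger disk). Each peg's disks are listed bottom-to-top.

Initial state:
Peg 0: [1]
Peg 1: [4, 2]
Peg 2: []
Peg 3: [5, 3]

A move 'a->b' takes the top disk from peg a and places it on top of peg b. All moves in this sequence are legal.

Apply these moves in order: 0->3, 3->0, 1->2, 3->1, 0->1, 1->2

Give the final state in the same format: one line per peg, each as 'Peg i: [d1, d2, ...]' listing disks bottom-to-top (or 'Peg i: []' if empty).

After move 1 (0->3):
Peg 0: []
Peg 1: [4, 2]
Peg 2: []
Peg 3: [5, 3, 1]

After move 2 (3->0):
Peg 0: [1]
Peg 1: [4, 2]
Peg 2: []
Peg 3: [5, 3]

After move 3 (1->2):
Peg 0: [1]
Peg 1: [4]
Peg 2: [2]
Peg 3: [5, 3]

After move 4 (3->1):
Peg 0: [1]
Peg 1: [4, 3]
Peg 2: [2]
Peg 3: [5]

After move 5 (0->1):
Peg 0: []
Peg 1: [4, 3, 1]
Peg 2: [2]
Peg 3: [5]

After move 6 (1->2):
Peg 0: []
Peg 1: [4, 3]
Peg 2: [2, 1]
Peg 3: [5]

Answer: Peg 0: []
Peg 1: [4, 3]
Peg 2: [2, 1]
Peg 3: [5]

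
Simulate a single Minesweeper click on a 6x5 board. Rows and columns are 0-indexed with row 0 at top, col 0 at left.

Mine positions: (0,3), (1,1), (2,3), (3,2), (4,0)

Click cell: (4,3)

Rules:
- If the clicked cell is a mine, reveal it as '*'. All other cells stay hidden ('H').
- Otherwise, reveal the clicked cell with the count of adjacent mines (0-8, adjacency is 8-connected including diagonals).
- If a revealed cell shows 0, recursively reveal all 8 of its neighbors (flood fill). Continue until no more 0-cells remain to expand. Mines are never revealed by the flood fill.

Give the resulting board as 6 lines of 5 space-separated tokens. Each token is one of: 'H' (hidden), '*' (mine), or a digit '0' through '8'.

H H H H H
H H H H H
H H H H H
H H H H H
H H H 1 H
H H H H H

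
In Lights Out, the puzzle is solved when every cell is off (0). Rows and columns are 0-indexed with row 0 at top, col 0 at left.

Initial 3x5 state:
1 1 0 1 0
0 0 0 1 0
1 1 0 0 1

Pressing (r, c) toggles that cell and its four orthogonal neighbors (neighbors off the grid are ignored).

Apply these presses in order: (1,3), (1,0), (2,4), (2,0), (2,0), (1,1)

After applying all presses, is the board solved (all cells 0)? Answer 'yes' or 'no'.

After press 1 at (1,3):
1 1 0 0 0
0 0 1 0 1
1 1 0 1 1

After press 2 at (1,0):
0 1 0 0 0
1 1 1 0 1
0 1 0 1 1

After press 3 at (2,4):
0 1 0 0 0
1 1 1 0 0
0 1 0 0 0

After press 4 at (2,0):
0 1 0 0 0
0 1 1 0 0
1 0 0 0 0

After press 5 at (2,0):
0 1 0 0 0
1 1 1 0 0
0 1 0 0 0

After press 6 at (1,1):
0 0 0 0 0
0 0 0 0 0
0 0 0 0 0

Lights still on: 0

Answer: yes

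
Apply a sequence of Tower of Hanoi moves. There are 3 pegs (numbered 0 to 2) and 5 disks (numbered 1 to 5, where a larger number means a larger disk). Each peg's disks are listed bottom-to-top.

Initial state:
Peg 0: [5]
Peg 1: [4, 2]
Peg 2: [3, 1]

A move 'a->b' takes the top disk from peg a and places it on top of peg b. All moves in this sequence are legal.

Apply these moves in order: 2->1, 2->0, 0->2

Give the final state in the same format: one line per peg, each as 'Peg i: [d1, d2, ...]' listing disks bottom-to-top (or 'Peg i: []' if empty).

After move 1 (2->1):
Peg 0: [5]
Peg 1: [4, 2, 1]
Peg 2: [3]

After move 2 (2->0):
Peg 0: [5, 3]
Peg 1: [4, 2, 1]
Peg 2: []

After move 3 (0->2):
Peg 0: [5]
Peg 1: [4, 2, 1]
Peg 2: [3]

Answer: Peg 0: [5]
Peg 1: [4, 2, 1]
Peg 2: [3]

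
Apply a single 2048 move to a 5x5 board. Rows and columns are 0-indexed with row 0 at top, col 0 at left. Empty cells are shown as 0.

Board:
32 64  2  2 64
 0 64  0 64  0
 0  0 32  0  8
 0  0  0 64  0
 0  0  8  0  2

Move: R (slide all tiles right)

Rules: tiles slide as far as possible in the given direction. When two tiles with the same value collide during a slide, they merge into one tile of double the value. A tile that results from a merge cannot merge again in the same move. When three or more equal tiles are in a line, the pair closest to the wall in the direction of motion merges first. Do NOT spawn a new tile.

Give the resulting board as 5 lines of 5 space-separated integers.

Slide right:
row 0: [32, 64, 2, 2, 64] -> [0, 32, 64, 4, 64]
row 1: [0, 64, 0, 64, 0] -> [0, 0, 0, 0, 128]
row 2: [0, 0, 32, 0, 8] -> [0, 0, 0, 32, 8]
row 3: [0, 0, 0, 64, 0] -> [0, 0, 0, 0, 64]
row 4: [0, 0, 8, 0, 2] -> [0, 0, 0, 8, 2]

Answer:   0  32  64   4  64
  0   0   0   0 128
  0   0   0  32   8
  0   0   0   0  64
  0   0   0   8   2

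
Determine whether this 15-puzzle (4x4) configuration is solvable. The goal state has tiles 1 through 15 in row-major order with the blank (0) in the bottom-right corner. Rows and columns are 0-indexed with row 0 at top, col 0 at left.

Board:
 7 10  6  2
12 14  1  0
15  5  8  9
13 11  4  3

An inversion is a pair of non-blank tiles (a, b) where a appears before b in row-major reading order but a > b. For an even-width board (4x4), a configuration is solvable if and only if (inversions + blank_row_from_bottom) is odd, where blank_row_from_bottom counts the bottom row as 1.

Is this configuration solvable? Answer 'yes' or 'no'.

Inversions: 54
Blank is in row 1 (0-indexed from top), which is row 3 counting from the bottom (bottom = 1).
54 + 3 = 57, which is odd, so the puzzle is solvable.

Answer: yes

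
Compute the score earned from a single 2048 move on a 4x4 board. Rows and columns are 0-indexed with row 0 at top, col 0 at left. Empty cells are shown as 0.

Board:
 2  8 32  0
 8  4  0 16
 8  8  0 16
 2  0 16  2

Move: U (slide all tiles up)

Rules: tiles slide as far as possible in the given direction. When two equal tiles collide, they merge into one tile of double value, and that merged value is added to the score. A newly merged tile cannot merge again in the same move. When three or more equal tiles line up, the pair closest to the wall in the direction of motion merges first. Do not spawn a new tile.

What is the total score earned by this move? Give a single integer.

Slide up:
col 0: [2, 8, 8, 2] -> [2, 16, 2, 0]  score +16 (running 16)
col 1: [8, 4, 8, 0] -> [8, 4, 8, 0]  score +0 (running 16)
col 2: [32, 0, 0, 16] -> [32, 16, 0, 0]  score +0 (running 16)
col 3: [0, 16, 16, 2] -> [32, 2, 0, 0]  score +32 (running 48)
Board after move:
 2  8 32 32
16  4 16  2
 2  8  0  0
 0  0  0  0

Answer: 48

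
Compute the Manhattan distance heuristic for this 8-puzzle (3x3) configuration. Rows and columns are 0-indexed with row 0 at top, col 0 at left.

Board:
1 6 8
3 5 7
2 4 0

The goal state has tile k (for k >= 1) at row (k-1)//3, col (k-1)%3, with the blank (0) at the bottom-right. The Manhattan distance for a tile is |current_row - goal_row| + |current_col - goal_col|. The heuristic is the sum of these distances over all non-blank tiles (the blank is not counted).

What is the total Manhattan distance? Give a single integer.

Tile 1: (0,0)->(0,0) = 0
Tile 6: (0,1)->(1,2) = 2
Tile 8: (0,2)->(2,1) = 3
Tile 3: (1,0)->(0,2) = 3
Tile 5: (1,1)->(1,1) = 0
Tile 7: (1,2)->(2,0) = 3
Tile 2: (2,0)->(0,1) = 3
Tile 4: (2,1)->(1,0) = 2
Sum: 0 + 2 + 3 + 3 + 0 + 3 + 3 + 2 = 16

Answer: 16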